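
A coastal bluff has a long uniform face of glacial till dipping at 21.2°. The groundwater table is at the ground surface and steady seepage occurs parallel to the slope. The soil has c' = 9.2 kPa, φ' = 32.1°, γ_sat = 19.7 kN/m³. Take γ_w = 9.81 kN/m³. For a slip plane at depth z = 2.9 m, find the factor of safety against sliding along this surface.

With seepage parallel to the slope and the water table at the surface, the effective normal stress on the slip plane uses the buoyant unit weight γ' = γ_sat − γ_w while the driving shear stress uses γ_sat:
FS = [c' + γ' z cos²β tanφ'] / [γ_sat z sinβ cosβ]
γ' = 19.7 − 9.81 = 9.89 kN/m³
Numerator = 9.2 + 9.89·2.9·cos²21.2°·tan32.1° = 9.2 + 9.89·2.9·0.8692·0.6273 = 24.839 kPa
Denominator = 19.7·2.9·sin21.2°·cos21.2° = 19.7·2.9·0.3616·0.9323 = 19.261 kPa
FS = 24.839 / 19.261 = 1.290

FS = 1.29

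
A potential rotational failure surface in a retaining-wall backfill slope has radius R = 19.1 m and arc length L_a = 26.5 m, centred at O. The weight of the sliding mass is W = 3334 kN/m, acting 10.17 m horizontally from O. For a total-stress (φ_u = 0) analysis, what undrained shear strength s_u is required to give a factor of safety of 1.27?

FS = s_u·L_a·R / (W·d), so s_u = FS·W·d / (L_a·R).
s_u = 1.27·3334·10.17 / (26.50·19.1) = 43061.6 / 506.15 = 85.08 kPa

s_u = 85.1 kPa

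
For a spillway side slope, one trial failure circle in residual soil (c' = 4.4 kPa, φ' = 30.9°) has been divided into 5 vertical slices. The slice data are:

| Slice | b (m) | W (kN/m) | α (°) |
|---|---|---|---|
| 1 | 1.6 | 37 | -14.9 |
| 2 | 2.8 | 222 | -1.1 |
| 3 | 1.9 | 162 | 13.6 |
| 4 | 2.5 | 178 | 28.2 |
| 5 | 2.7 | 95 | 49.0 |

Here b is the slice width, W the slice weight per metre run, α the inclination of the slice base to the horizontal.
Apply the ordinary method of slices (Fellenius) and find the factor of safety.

Ordinary method of slices: FS = Σ[c'·Δl_i + (W_i cosα_i)·tanφ'] / Σ W_i sinα_i, with Δl_i = b_i / cosα_i.
Slice 1: Δl = 1.6/cos(-14.9°) = 1.656 m; N'_1 = 37·cos(-14.9°) = 35.8; c'Δl = 7.28; W sinα = -9.5
Slice 2: Δl = 2.8/cos(-1.1°) = 2.801 m; N'_2 = 222·cos(-1.1°) = 222.0; c'Δl = 12.32; W sinα = -4.3
Slice 3: Δl = 1.9/cos13.6° = 1.955 m; N'_3 = 162·cos13.6° = 157.5; c'Δl = 8.60; W sinα = 38.1
Slice 4: Δl = 2.5/cos28.2° = 2.837 m; N'_4 = 178·cos28.2° = 156.9; c'Δl = 12.48; W sinα = 84.1
Slice 5: Δl = 2.7/cos49.0° = 4.115 m; N'_5 = 95·cos49.0° = 62.3; c'Δl = 18.11; W sinα = 71.7
Σc'Δl = 58.8 kN/m; ΣN' = 634.4 kN/m; ΣW sinα = 180.1 kN/m
Resisting = 58.8 + 634.4·tan30.9° = 58.8 + 379.7 = 438.5 kN/m
FS = 438.5 / 180.1 = 2.434

FS = 2.43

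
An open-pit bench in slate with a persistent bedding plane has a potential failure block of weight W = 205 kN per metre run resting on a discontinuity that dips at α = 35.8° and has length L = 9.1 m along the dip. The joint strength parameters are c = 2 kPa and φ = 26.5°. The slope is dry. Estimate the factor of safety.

Resolving the block weight along and normal to the plane and applying the Mohr–Coulomb strength on the joint:
N' = W cosα = 205·cos35.8° = 166.3 kN/m
Driving force T = W sinα = 205·sin35.8° = 119.9 kN/m
Resisting force R = c·L + N'·tanφ = 2·9.1 + 166.3·tan26.5° = 18.2 + 82.9 = 101.1 kN/m
FS = R / T = 101.1 / 119.9 = 0.843

FS = 0.84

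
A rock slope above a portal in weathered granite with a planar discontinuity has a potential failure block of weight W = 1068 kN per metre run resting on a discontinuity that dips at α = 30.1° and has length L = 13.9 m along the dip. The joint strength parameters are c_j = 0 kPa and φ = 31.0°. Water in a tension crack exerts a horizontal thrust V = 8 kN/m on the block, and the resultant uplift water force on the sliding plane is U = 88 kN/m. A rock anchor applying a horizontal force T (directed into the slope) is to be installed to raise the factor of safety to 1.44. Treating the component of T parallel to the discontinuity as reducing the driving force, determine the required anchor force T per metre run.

Resolving forces along and normal to the sliding plane, with the horizontal anchor force T adding T·sinα to the effective normal force and T·cosα acting up the plane against the driving force:
FS = [c_jL + (W cosα − U − V sinα + T sinα) tanφ] / [W sinα + V cosα − T cosα]
Without the anchor: N' = 832.0 kN/m, driving T_d = 542.5 kN/m, resisting R = 0·13.9 + 832.0·tan31.0° = 499.9 kN/m, FS = 0.92.
Setting FS = 1.44 and solving for T:
1.44·(542.5 − T cos30.1°) = 499.9 + T sin30.1°·tan31.0°
T·(sin30.1°·tan31.0° + 1.44·cos30.1°) = 1.44·542.5 − 499.9
T·(0.5015·0.6009 + 1.44·0.8652) = 781.2 − 499.9 = 281.4
T·1.5472 = 281.4
T = 181.9 kN/m

T = 182 kN/m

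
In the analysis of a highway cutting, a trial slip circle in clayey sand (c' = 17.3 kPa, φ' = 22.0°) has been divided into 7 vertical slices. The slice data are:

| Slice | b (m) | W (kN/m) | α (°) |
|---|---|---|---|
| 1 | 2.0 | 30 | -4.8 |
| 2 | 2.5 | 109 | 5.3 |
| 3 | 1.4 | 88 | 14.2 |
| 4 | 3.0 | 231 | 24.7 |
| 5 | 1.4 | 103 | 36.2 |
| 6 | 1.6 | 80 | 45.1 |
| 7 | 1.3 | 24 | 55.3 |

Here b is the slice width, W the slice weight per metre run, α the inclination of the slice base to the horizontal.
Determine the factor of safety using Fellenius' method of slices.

FS = 1.93

Ordinary method of slices: FS = Σ[c'·Δl_i + (W_i cosα_i)·tanφ'] / Σ W_i sinα_i, with Δl_i = b_i / cosα_i.
Slice 1: Δl = 2.0/cos(-4.8°) = 2.007 m; N'_1 = 30·cos(-4.8°) = 29.9; c'Δl = 34.72; W sinα = -2.5
Slice 2: Δl = 2.5/cos5.3° = 2.511 m; N'_2 = 109·cos5.3° = 108.5; c'Δl = 43.44; W sinα = 10.1
Slice 3: Δl = 1.4/cos14.2° = 1.444 m; N'_3 = 88·cos14.2° = 85.3; c'Δl = 24.98; W sinα = 21.6
Slice 4: Δl = 3.0/cos24.7° = 3.302 m; N'_4 = 231·cos24.7° = 209.9; c'Δl = 57.13; W sinα = 96.5
Slice 5: Δl = 1.4/cos36.2° = 1.735 m; N'_5 = 103·cos36.2° = 83.1; c'Δl = 30.01; W sinα = 60.8
Slice 6: Δl = 1.6/cos45.1° = 2.267 m; N'_6 = 80·cos45.1° = 56.5; c'Δl = 39.21; W sinα = 56.7
Slice 7: Δl = 1.3/cos55.3° = 2.284 m; N'_7 = 24·cos55.3° = 13.7; c'Δl = 39.51; W sinα = 19.7
Σc'Δl = 269.0 kN/m; ΣN' = 586.9 kN/m; ΣW sinα = 262.9 kN/m
Resisting = 269.0 + 586.9·tan22.0° = 269.0 + 237.1 = 506.1 kN/m
FS = 506.1 / 262.9 = 1.925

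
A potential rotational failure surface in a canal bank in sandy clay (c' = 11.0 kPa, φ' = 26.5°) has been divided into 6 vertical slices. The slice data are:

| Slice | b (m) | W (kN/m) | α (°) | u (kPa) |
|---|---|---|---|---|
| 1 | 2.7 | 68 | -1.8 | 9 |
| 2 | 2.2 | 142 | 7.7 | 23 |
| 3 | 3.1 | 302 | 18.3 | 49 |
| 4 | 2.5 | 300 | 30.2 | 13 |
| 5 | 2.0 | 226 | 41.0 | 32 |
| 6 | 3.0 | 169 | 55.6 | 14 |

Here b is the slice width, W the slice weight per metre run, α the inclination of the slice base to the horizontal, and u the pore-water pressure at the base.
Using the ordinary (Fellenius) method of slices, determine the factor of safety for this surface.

Ordinary method of slices: FS = Σ[c'·Δl_i + (W_i cosα_i − u_i·Δl_i)·tanφ'] / Σ W_i sinα_i, with Δl_i = b_i / cosα_i.
Slice 1: Δl = 2.7/cos(-1.8°) = 2.701 m; N'_1 = 68·cos(-1.8°) − 9·2.701 = 43.7; c'Δl = 29.71; W sinα = -2.1
Slice 2: Δl = 2.2/cos7.7° = 2.220 m; N'_2 = 142·cos7.7° − 23·2.220 = 89.7; c'Δl = 24.42; W sinα = 19.0
Slice 3: Δl = 3.1/cos18.3° = 3.265 m; N'_3 = 302·cos18.3° − 49·3.265 = 126.7; c'Δl = 35.92; W sinα = 94.8
Slice 4: Δl = 2.5/cos30.2° = 2.893 m; N'_4 = 300·cos30.2° − 13·2.893 = 221.7; c'Δl = 31.82; W sinα = 150.9
Slice 5: Δl = 2.0/cos41.0° = 2.650 m; N'_5 = 226·cos41.0° − 32·2.650 = 85.8; c'Δl = 29.15; W sinα = 148.3
Slice 6: Δl = 3.0/cos55.6° = 5.310 m; N'_6 = 169·cos55.6° − 14·5.310 = 21.1; c'Δl = 58.41; W sinα = 139.4
Σc'Δl = 209.4 kN/m; ΣN' = 588.6 kN/m; ΣW sinα = 550.3 kN/m
Resisting = 209.4 + 588.6·tan26.5° = 209.4 + 293.5 = 502.9 kN/m
FS = 502.9 / 550.3 = 0.914

FS = 0.91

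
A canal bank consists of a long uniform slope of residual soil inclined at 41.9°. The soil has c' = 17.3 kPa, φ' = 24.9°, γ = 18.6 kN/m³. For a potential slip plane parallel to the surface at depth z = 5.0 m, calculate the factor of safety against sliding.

FS = 0.89

For an infinite slope with a slip plane parallel to the surface (no pore pressure): FS = [c' + γz cos²β tanφ'] / [γz sinβ cosβ].
γz = 18.6·5.0 = 93.00 kN/m²
Numerator = 17.3 + 93.00·cos²41.9°·tan24.9° = 17.3 + 93.00·0.5540·0.4642 = 41.216 kPa
Denominator = 93.00·sin41.9°·cos41.9° = 93.00·0.6678·0.7443 = 46.228 kPa
FS = 41.216 / 46.228 = 0.892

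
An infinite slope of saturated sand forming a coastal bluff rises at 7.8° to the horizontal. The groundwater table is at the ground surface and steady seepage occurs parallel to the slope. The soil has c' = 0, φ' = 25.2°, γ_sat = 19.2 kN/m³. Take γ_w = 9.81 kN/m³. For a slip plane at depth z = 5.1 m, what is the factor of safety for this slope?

FS = 1.68

With seepage parallel to the slope and the water table at the surface, the effective normal stress on the slip plane uses the buoyant unit weight γ' = γ_sat − γ_w while the driving shear stress uses γ_sat:
FS = [c' + γ' z cos²β tanφ'] / [γ_sat z sinβ cosβ]
(For c' = 0 this reduces to FS = (γ'/γ_sat)·tanφ'/tanβ.)
γ' = 19.2 − 9.81 = 9.39 kN/m³
Numerator = 0.0 + 9.39·5.1·cos²7.8°·tan25.2° = 0.0 + 9.39·5.1·0.9816·0.4706 = 22.120 kPa
Denominator = 19.2·5.1·sin7.8°·cos7.8° = 19.2·5.1·0.1357·0.9907 = 13.166 kPa
FS = 22.120 / 13.166 = 1.680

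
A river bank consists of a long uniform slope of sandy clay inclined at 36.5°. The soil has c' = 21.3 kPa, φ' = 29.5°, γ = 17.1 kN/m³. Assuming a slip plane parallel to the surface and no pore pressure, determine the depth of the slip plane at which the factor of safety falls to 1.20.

Setting FS = 1.20 in FS = [c' + γz cos²β tanφ'] / [γz sinβ cosβ] and solving for z:
z = c' / [γ cosβ (FS·sinβ − cosβ·tanφ')]
  = 21.3 / [17.1·cos36.5°·(1.20·sin36.5° − cos36.5°·tan29.5°)]
  = 21.3 / [17.1·0.8039·(1.20·0.5948 − 0.8039·0.5658)]
  = 21.3 / 3.5600 = 5.983 m

z = 5.98 m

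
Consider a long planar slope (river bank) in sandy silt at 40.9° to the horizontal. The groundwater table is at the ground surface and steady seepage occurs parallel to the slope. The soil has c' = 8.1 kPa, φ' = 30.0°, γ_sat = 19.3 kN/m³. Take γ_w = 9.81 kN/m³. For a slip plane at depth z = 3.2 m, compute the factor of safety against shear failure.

With seepage parallel to the slope and the water table at the surface, the effective normal stress on the slip plane uses the buoyant unit weight γ' = γ_sat − γ_w while the driving shear stress uses γ_sat:
FS = [c' + γ' z cos²β tanφ'] / [γ_sat z sinβ cosβ]
γ' = 19.3 − 9.81 = 9.49 kN/m³
Numerator = 8.1 + 9.49·3.2·cos²40.9°·tan30.0° = 8.1 + 9.49·3.2·0.5713·0.5774 = 18.117 kPa
Denominator = 19.3·3.2·sin40.9°·cos40.9° = 19.3·3.2·0.6547·0.7559 = 30.564 kPa
FS = 18.117 / 30.564 = 0.593

FS = 0.59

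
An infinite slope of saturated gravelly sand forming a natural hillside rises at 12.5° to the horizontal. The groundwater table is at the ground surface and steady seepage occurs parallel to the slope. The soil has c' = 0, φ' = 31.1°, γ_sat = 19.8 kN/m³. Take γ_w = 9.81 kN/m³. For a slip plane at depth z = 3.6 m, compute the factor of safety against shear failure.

FS = 1.37

With seepage parallel to the slope and the water table at the surface, the effective normal stress on the slip plane uses the buoyant unit weight γ' = γ_sat − γ_w while the driving shear stress uses γ_sat:
FS = [c' + γ' z cos²β tanφ'] / [γ_sat z sinβ cosβ]
(For c' = 0 this reduces to FS = (γ'/γ_sat)·tanφ'/tanβ.)
γ' = 19.8 − 9.81 = 9.99 kN/m³
Numerator = 0.0 + 9.99·3.6·cos²12.5°·tan31.1° = 0.0 + 9.99·3.6·0.9532·0.6032 = 20.679 kPa
Denominator = 19.8·3.6·sin12.5°·cos12.5° = 19.8·3.6·0.2164·0.9763 = 15.062 kPa
FS = 20.679 / 15.062 = 1.373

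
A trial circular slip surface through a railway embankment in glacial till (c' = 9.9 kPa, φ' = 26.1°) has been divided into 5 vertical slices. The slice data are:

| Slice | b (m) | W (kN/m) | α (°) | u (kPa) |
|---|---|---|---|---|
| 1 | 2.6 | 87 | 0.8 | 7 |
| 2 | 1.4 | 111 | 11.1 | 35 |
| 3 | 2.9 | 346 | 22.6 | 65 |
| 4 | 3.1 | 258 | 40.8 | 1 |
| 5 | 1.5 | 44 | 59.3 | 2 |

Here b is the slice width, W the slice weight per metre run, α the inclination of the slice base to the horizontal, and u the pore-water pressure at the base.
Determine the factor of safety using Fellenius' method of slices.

FS = 1.00

Ordinary method of slices: FS = Σ[c'·Δl_i + (W_i cosα_i − u_i·Δl_i)·tanφ'] / Σ W_i sinα_i, with Δl_i = b_i / cosα_i.
Slice 1: Δl = 2.6/cos0.8° = 2.600 m; N'_1 = 87·cos0.8° − 7·2.600 = 68.8; c'Δl = 25.74; W sinα = 1.2
Slice 2: Δl = 1.4/cos11.1° = 1.427 m; N'_2 = 111·cos11.1° − 35·1.427 = 59.0; c'Δl = 14.12; W sinα = 21.4
Slice 3: Δl = 2.9/cos22.6° = 3.141 m; N'_3 = 346·cos22.6° − 65·3.141 = 115.3; c'Δl = 31.10; W sinα = 133.0
Slice 4: Δl = 3.1/cos40.8° = 4.095 m; N'_4 = 258·cos40.8° − 1·4.095 = 191.2; c'Δl = 40.54; W sinα = 168.6
Slice 5: Δl = 1.5/cos59.3° = 2.938 m; N'_5 = 44·cos59.3° − 2·2.938 = 16.6; c'Δl = 29.09; W sinα = 37.8
Σc'Δl = 140.6 kN/m; ΣN' = 450.8 kN/m; ΣW sinα = 362.0 kN/m
Resisting = 140.6 + 450.8·tan26.1° = 140.6 + 220.9 = 361.5 kN/m
FS = 361.5 / 362.0 = 0.999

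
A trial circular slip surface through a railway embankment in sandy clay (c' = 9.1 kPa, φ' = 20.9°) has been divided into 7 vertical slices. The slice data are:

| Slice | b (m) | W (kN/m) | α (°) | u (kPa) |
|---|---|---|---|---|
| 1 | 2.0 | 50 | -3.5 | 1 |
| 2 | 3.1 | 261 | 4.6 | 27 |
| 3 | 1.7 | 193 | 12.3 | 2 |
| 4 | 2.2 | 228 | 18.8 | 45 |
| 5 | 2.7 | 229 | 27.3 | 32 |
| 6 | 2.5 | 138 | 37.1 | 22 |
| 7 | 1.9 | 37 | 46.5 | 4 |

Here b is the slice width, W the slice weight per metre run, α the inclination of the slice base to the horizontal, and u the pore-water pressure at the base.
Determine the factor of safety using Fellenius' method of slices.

FS = 1.22

Ordinary method of slices: FS = Σ[c'·Δl_i + (W_i cosα_i − u_i·Δl_i)·tanφ'] / Σ W_i sinα_i, with Δl_i = b_i / cosα_i.
Slice 1: Δl = 2.0/cos(-3.5°) = 2.004 m; N'_1 = 50·cos(-3.5°) − 1·2.004 = 47.9; c'Δl = 18.23; W sinα = -3.1
Slice 2: Δl = 3.1/cos4.6° = 3.110 m; N'_2 = 261·cos4.6° − 27·3.110 = 176.2; c'Δl = 28.30; W sinα = 20.9
Slice 3: Δl = 1.7/cos12.3° = 1.740 m; N'_3 = 193·cos12.3° − 2·1.740 = 185.1; c'Δl = 15.83; W sinα = 41.1
Slice 4: Δl = 2.2/cos18.8° = 2.324 m; N'_4 = 228·cos18.8° − 45·2.324 = 111.3; c'Δl = 21.15; W sinα = 73.5
Slice 5: Δl = 2.7/cos27.3° = 3.038 m; N'_5 = 229·cos27.3° − 32·3.038 = 106.3; c'Δl = 27.65; W sinα = 105.0
Slice 6: Δl = 2.5/cos37.1° = 3.134 m; N'_6 = 138·cos37.1° − 22·3.134 = 41.1; c'Δl = 28.52; W sinα = 83.2
Slice 7: Δl = 1.9/cos46.5° = 2.760 m; N'_7 = 37·cos46.5° − 4·2.760 = 14.4; c'Δl = 25.12; W sinα = 26.8
Σc'Δl = 164.8 kN/m; ΣN' = 682.2 kN/m; ΣW sinα = 347.6 kN/m
Resisting = 164.8 + 682.2·tan20.9° = 164.8 + 260.5 = 425.3 kN/m
FS = 425.3 / 347.6 = 1.224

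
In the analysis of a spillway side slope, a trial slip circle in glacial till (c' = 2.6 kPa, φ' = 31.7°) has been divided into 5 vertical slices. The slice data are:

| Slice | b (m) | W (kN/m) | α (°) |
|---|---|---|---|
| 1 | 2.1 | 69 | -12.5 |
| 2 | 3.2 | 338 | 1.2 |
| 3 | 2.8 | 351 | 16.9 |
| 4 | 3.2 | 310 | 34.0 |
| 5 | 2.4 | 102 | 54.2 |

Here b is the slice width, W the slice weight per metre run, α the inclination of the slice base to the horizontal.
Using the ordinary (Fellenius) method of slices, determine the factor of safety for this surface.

FS = 1.99

Ordinary method of slices: FS = Σ[c'·Δl_i + (W_i cosα_i)·tanφ'] / Σ W_i sinα_i, with Δl_i = b_i / cosα_i.
Slice 1: Δl = 2.1/cos(-12.5°) = 2.151 m; N'_1 = 69·cos(-12.5°) = 67.4; c'Δl = 5.59; W sinα = -14.9
Slice 2: Δl = 3.2/cos1.2° = 3.201 m; N'_2 = 338·cos1.2° = 337.9; c'Δl = 8.32; W sinα = 7.1
Slice 3: Δl = 2.8/cos16.9° = 2.926 m; N'_3 = 351·cos16.9° = 335.8; c'Δl = 7.61; W sinα = 102.0
Slice 4: Δl = 3.2/cos34.0° = 3.860 m; N'_4 = 310·cos34.0° = 257.0; c'Δl = 10.04; W sinα = 173.3
Slice 5: Δl = 2.4/cos54.2° = 4.103 m; N'_5 = 102·cos54.2° = 59.7; c'Δl = 10.67; W sinα = 82.7
Σc'Δl = 42.2 kN/m; ΣN' = 1057.8 kN/m; ΣW sinα = 350.3 kN/m
Resisting = 42.2 + 1057.8·tan31.7° = 42.2 + 653.3 = 695.5 kN/m
FS = 695.5 / 350.3 = 1.986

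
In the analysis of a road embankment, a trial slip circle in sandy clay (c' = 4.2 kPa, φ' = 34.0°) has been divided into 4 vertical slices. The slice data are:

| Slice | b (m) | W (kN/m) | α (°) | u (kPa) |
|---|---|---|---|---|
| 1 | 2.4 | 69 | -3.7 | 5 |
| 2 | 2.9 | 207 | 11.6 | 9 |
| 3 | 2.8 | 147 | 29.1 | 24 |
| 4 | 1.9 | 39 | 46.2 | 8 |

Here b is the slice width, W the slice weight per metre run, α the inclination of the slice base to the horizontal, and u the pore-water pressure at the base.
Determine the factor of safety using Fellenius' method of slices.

FS = 1.77

Ordinary method of slices: FS = Σ[c'·Δl_i + (W_i cosα_i − u_i·Δl_i)·tanφ'] / Σ W_i sinα_i, with Δl_i = b_i / cosα_i.
Slice 1: Δl = 2.4/cos(-3.7°) = 2.405 m; N'_1 = 69·cos(-3.7°) − 5·2.405 = 56.8; c'Δl = 10.10; W sinα = -4.5
Slice 2: Δl = 2.9/cos11.6° = 2.960 m; N'_2 = 207·cos11.6° − 9·2.960 = 176.1; c'Δl = 12.43; W sinα = 41.6
Slice 3: Δl = 2.8/cos29.1° = 3.204 m; N'_3 = 147·cos29.1° − 24·3.204 = 51.5; c'Δl = 13.46; W sinα = 71.5
Slice 4: Δl = 1.9/cos46.2° = 2.745 m; N'_4 = 39·cos46.2° − 8·2.745 = 5.0; c'Δl = 11.53; W sinα = 28.1
Σc'Δl = 47.5 kN/m; ΣN' = 289.5 kN/m; ΣW sinα = 136.8 kN/m
Resisting = 47.5 + 289.5·tan34.0° = 47.5 + 195.3 = 242.8 kN/m
FS = 242.8 / 136.8 = 1.775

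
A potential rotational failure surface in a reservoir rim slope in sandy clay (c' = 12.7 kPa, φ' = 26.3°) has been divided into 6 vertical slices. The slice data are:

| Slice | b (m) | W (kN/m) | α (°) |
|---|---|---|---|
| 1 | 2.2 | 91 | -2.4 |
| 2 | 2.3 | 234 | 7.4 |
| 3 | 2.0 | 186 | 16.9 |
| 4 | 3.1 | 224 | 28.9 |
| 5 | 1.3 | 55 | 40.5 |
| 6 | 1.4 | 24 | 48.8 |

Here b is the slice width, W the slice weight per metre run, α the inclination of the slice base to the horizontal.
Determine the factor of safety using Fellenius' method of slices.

Ordinary method of slices: FS = Σ[c'·Δl_i + (W_i cosα_i)·tanφ'] / Σ W_i sinα_i, with Δl_i = b_i / cosα_i.
Slice 1: Δl = 2.2/cos(-2.4°) = 2.202 m; N'_1 = 91·cos(-2.4°) = 90.9; c'Δl = 27.96; W sinα = -3.8
Slice 2: Δl = 2.3/cos7.4° = 2.319 m; N'_2 = 234·cos7.4° = 232.1; c'Δl = 29.46; W sinα = 30.1
Slice 3: Δl = 2.0/cos16.9° = 2.090 m; N'_3 = 186·cos16.9° = 178.0; c'Δl = 26.55; W sinα = 54.1
Slice 4: Δl = 3.1/cos28.9° = 3.541 m; N'_4 = 224·cos28.9° = 196.1; c'Δl = 44.97; W sinα = 108.3
Slice 5: Δl = 1.3/cos40.5° = 1.710 m; N'_5 = 55·cos40.5° = 41.8; c'Δl = 21.71; W sinα = 35.7
Slice 6: Δl = 1.4/cos48.8° = 2.125 m; N'_6 = 24·cos48.8° = 15.8; c'Δl = 26.99; W sinα = 18.1
Σc'Δl = 177.6 kN/m; ΣN' = 754.7 kN/m; ΣW sinα = 242.4 kN/m
Resisting = 177.6 + 754.7·tan26.3° = 177.6 + 373.0 = 550.6 kN/m
FS = 550.6 / 242.4 = 2.271

FS = 2.27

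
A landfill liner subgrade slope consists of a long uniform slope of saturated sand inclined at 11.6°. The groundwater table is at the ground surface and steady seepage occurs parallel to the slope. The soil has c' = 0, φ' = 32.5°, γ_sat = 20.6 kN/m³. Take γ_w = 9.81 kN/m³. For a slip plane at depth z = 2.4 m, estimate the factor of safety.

With seepage parallel to the slope and the water table at the surface, the effective normal stress on the slip plane uses the buoyant unit weight γ' = γ_sat − γ_w while the driving shear stress uses γ_sat:
FS = [c' + γ' z cos²β tanφ'] / [γ_sat z sinβ cosβ]
(For c' = 0 this reduces to FS = (γ'/γ_sat)·tanφ'/tanβ.)
γ' = 20.6 − 9.81 = 10.79 kN/m³
Numerator = 0.0 + 10.79·2.4·cos²11.6°·tan32.5° = 0.0 + 10.79·2.4·0.9596·0.6371 = 15.831 kPa
Denominator = 20.6·2.4·sin11.6°·cos11.6° = 20.6·2.4·0.2011·0.9796 = 9.738 kPa
FS = 15.831 / 9.738 = 1.626

FS = 1.63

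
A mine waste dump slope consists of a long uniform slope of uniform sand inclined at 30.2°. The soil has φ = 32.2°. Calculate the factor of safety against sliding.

For a dry cohesionless infinite slope the factor of safety is FS = tanφ / tanβ.
FS = tan32.2° / tan30.2° = 0.6297 / 0.5820 = 1.082

FS = 1.08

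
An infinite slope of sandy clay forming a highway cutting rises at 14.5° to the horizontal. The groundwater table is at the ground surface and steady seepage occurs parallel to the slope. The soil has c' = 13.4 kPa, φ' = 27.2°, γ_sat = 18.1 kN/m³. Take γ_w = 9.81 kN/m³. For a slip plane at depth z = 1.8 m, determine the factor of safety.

With seepage parallel to the slope and the water table at the surface, the effective normal stress on the slip plane uses the buoyant unit weight γ' = γ_sat − γ_w while the driving shear stress uses γ_sat:
FS = [c' + γ' z cos²β tanφ'] / [γ_sat z sinβ cosβ]
γ' = 18.1 − 9.81 = 8.29 kN/m³
Numerator = 13.4 + 8.29·1.8·cos²14.5°·tan27.2° = 13.4 + 8.29·1.8·0.9373·0.5139 = 20.588 kPa
Denominator = 18.1·1.8·sin14.5°·cos14.5° = 18.1·1.8·0.2504·0.9681 = 7.898 kPa
FS = 20.588 / 7.898 = 2.607

FS = 2.61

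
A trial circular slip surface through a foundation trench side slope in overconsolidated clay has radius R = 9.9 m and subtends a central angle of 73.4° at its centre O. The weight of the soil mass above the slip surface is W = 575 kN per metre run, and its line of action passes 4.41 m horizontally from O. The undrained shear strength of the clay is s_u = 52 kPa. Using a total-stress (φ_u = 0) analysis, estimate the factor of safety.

Taking moments about the centre O, the resisting moment is provided by the undrained shear strength acting along the arc:
Arc length L_a = R·θ = 9.9·(73.4°·π/180) = 9.9·1.2811 = 12.68 m
M_R = s_u·L_a·R = 52·12.68·9.9 = 6529.0 kN·m/m
M_D = W·d = 575·4.41 = 2535.8 kN·m/m
FS = M_R / M_D = 6529.0 / 2535.8 = 2.575

FS = 2.57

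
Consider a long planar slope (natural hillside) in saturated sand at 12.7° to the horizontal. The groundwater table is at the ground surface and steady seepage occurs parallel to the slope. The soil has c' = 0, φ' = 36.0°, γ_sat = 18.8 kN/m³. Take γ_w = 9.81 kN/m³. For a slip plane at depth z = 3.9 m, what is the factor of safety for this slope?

With seepage parallel to the slope and the water table at the surface, the effective normal stress on the slip plane uses the buoyant unit weight γ' = γ_sat − γ_w while the driving shear stress uses γ_sat:
FS = [c' + γ' z cos²β tanφ'] / [γ_sat z sinβ cosβ]
(For c' = 0 this reduces to FS = (γ'/γ_sat)·tanφ'/tanβ.)
γ' = 18.8 − 9.81 = 8.99 kN/m³
Numerator = 0.0 + 8.99·3.9·cos²12.7°·tan36.0° = 0.0 + 8.99·3.9·0.9517·0.7265 = 24.242 kPa
Denominator = 18.8·3.9·sin12.7°·cos12.7° = 18.8·3.9·0.2198·0.9755 = 15.725 kPa
FS = 24.242 / 15.725 = 1.542

FS = 1.54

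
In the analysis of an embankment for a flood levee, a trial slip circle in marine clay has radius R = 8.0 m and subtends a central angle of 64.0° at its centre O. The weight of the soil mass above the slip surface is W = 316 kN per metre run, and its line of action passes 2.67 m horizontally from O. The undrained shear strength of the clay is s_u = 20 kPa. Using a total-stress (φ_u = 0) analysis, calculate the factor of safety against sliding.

Taking moments about the centre O, the resisting moment is provided by the undrained shear strength acting along the arc:
Arc length L_a = R·θ = 8.0·(64.0°·π/180) = 8.0·1.1170 = 8.94 m
M_R = s_u·L_a·R = 20·8.94·8.0 = 1429.8 kN·m/m
M_D = W·d = 316·2.67 = 843.7 kN·m/m
FS = M_R / M_D = 1429.8 / 843.7 = 1.695

FS = 1.69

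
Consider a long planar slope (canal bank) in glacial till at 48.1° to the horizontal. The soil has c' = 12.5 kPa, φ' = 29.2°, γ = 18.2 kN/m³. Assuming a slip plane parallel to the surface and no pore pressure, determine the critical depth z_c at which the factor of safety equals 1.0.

z_c = 2.77 m

Setting FS = 1.00 in FS = [c' + γz cos²β tanφ'] / [γz sinβ cosβ] and solving for z:
z = c' / [γ cosβ (FS·sinβ − cosβ·tanφ')]
  = 12.5 / [18.2·cos48.1°·(1.00·sin48.1° − cos48.1°·tan29.2°)]
  = 12.5 / [18.2·0.6678·(1.00·0.7443 − 0.6678·0.5589)]
  = 12.5 / 4.5102 = 2.771 m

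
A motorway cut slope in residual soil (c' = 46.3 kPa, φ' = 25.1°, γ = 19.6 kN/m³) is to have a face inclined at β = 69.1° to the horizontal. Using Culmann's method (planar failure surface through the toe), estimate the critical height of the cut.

H_c = 28.48 m

Culmann's analysis gives the critical failure plane at α_cr = (β + φ')/2 = (69.1 + 25.1)/2 = 47.1°, and the critical height
H_c = (4c'/γ) · sinβ cosφ' / [1 − cos(β − φ')]
    = (4·46.3/19.6) · sin69.1°·cos25.1° / [1 − cos(44.0°)]
    = 9.449 · 0.9342·0.9056 / [1 − 0.7193]
    = 9.449 · 0.8460 / 0.2807
    = 28.48 m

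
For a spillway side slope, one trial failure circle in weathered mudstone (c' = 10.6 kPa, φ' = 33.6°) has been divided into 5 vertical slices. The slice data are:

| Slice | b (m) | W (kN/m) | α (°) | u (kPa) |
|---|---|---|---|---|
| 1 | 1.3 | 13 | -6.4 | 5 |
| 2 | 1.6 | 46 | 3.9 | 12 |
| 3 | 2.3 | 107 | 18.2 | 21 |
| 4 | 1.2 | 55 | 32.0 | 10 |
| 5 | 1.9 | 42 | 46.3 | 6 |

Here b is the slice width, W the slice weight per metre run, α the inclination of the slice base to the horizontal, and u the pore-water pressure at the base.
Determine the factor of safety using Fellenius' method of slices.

FS = 1.97

Ordinary method of slices: FS = Σ[c'·Δl_i + (W_i cosα_i − u_i·Δl_i)·tanφ'] / Σ W_i sinα_i, with Δl_i = b_i / cosα_i.
Slice 1: Δl = 1.3/cos(-6.4°) = 1.308 m; N'_1 = 13·cos(-6.4°) − 5·1.308 = 6.4; c'Δl = 13.87; W sinα = -1.4
Slice 2: Δl = 1.6/cos3.9° = 1.604 m; N'_2 = 46·cos3.9° − 12·1.604 = 26.6; c'Δl = 17.00; W sinα = 3.1
Slice 3: Δl = 2.3/cos18.2° = 2.421 m; N'_3 = 107·cos18.2° − 21·2.421 = 50.8; c'Δl = 25.66; W sinα = 33.4
Slice 4: Δl = 1.2/cos32.0° = 1.415 m; N'_4 = 55·cos32.0° − 10·1.415 = 32.5; c'Δl = 15.00; W sinα = 29.1
Slice 5: Δl = 1.9/cos46.3° = 2.750 m; N'_5 = 42·cos46.3° − 6·2.750 = 12.5; c'Δl = 29.15; W sinα = 30.4
Σc'Δl = 100.7 kN/m; ΣN' = 128.8 kN/m; ΣW sinα = 94.6 kN/m
Resisting = 100.7 + 128.8·tan33.6° = 100.7 + 85.6 = 186.3 kN/m
FS = 186.3 / 94.6 = 1.969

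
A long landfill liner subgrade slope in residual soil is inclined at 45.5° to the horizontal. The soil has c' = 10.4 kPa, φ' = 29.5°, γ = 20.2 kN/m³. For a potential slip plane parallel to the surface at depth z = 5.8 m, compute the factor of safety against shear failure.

FS = 0.73

For an infinite slope with a slip plane parallel to the surface (no pore pressure): FS = [c' + γz cos²β tanφ'] / [γz sinβ cosβ].
γz = 20.2·5.8 = 117.16 kN/m²
Numerator = 10.4 + 117.16·cos²45.5°·tan29.5° = 10.4 + 117.16·0.4913·0.5658 = 42.965 kPa
Denominator = 117.16·sin45.5°·cos45.5° = 117.16·0.7133·0.7009 = 58.571 kPa
FS = 42.965 / 58.571 = 0.734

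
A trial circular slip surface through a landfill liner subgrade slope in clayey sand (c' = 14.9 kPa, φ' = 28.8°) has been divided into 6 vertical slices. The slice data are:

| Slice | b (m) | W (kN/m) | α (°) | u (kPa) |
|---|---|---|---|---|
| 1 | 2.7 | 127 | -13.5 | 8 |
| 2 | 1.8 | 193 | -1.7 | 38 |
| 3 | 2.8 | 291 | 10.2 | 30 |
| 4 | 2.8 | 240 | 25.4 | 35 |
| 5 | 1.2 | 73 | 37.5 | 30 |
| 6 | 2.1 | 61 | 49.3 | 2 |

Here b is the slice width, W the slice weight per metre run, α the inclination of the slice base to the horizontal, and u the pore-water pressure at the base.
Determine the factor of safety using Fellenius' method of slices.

FS = 2.61

Ordinary method of slices: FS = Σ[c'·Δl_i + (W_i cosα_i − u_i·Δl_i)·tanφ'] / Σ W_i sinα_i, with Δl_i = b_i / cosα_i.
Slice 1: Δl = 2.7/cos(-13.5°) = 2.777 m; N'_1 = 127·cos(-13.5°) − 8·2.777 = 101.3; c'Δl = 41.37; W sinα = -29.6
Slice 2: Δl = 1.8/cos(-1.7°) = 1.801 m; N'_2 = 193·cos(-1.7°) − 38·1.801 = 124.5; c'Δl = 26.83; W sinα = -5.7
Slice 3: Δl = 2.8/cos10.2° = 2.845 m; N'_3 = 291·cos10.2° − 30·2.845 = 201.1; c'Δl = 42.39; W sinα = 51.5
Slice 4: Δl = 2.8/cos25.4° = 3.100 m; N'_4 = 240·cos25.4° − 35·3.100 = 108.3; c'Δl = 46.18; W sinα = 102.9
Slice 5: Δl = 1.2/cos37.5° = 1.513 m; N'_5 = 73·cos37.5° − 30·1.513 = 12.5; c'Δl = 22.54; W sinα = 44.4
Slice 6: Δl = 2.1/cos49.3° = 3.220 m; N'_6 = 61·cos49.3° − 2·3.220 = 33.3; c'Δl = 47.98; W sinα = 46.2
Σc'Δl = 227.3 kN/m; ΣN' = 581.0 kN/m; ΣW sinα = 209.8 kN/m
Resisting = 227.3 + 581.0·tan28.8° = 227.3 + 319.4 = 546.7 kN/m
FS = 546.7 / 209.8 = 2.606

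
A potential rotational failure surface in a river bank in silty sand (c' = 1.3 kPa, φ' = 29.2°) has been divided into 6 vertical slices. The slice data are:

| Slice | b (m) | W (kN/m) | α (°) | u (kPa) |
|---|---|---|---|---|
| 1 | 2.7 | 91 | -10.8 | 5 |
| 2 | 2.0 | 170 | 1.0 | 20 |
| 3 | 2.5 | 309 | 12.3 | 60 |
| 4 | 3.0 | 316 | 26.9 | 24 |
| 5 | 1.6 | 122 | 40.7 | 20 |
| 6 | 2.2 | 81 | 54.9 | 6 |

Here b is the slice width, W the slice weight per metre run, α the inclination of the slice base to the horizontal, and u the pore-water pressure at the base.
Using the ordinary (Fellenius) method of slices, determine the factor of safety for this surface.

Ordinary method of slices: FS = Σ[c'·Δl_i + (W_i cosα_i − u_i·Δl_i)·tanφ'] / Σ W_i sinα_i, with Δl_i = b_i / cosα_i.
Slice 1: Δl = 2.7/cos(-10.8°) = 2.749 m; N'_1 = 91·cos(-10.8°) − 5·2.749 = 75.6; c'Δl = 3.57; W sinα = -17.1
Slice 2: Δl = 2.0/cos1.0° = 2.000 m; N'_2 = 170·cos1.0° − 20·2.000 = 130.0; c'Δl = 2.60; W sinα = 3.0
Slice 3: Δl = 2.5/cos12.3° = 2.559 m; N'_3 = 309·cos12.3° − 60·2.559 = 148.4; c'Δl = 3.33; W sinα = 65.8
Slice 4: Δl = 3.0/cos26.9° = 3.364 m; N'_4 = 316·cos26.9° − 24·3.364 = 201.1; c'Δl = 4.37; W sinα = 143.0
Slice 5: Δl = 1.6/cos40.7° = 2.110 m; N'_5 = 122·cos40.7° − 20·2.110 = 50.3; c'Δl = 2.74; W sinα = 79.6
Slice 6: Δl = 2.2/cos54.9° = 3.826 m; N'_6 = 81·cos54.9° − 6·3.826 = 23.6; c'Δl = 4.97; W sinα = 66.3
Σc'Δl = 21.6 kN/m; ΣN' = 629.0 kN/m; ΣW sinα = 340.5 kN/m
Resisting = 21.6 + 629.0·tan29.2° = 21.6 + 351.5 = 373.1 kN/m
FS = 373.1 / 340.5 = 1.096

FS = 1.10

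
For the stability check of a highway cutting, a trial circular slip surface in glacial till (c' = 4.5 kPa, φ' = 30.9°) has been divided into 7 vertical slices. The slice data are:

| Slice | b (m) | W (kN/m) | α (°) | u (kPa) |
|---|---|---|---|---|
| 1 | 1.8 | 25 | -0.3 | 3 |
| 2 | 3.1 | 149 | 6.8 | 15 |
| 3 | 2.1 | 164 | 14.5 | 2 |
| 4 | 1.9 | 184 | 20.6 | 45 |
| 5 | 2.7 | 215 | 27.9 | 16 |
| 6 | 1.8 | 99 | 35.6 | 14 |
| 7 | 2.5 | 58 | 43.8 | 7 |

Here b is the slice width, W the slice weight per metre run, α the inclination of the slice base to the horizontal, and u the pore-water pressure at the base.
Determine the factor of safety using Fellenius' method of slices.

FS = 1.30

Ordinary method of slices: FS = Σ[c'·Δl_i + (W_i cosα_i − u_i·Δl_i)·tanφ'] / Σ W_i sinα_i, with Δl_i = b_i / cosα_i.
Slice 1: Δl = 1.8/cos(-0.3°) = 1.800 m; N'_1 = 25·cos(-0.3°) − 3·1.800 = 19.6; c'Δl = 8.10; W sinα = -0.1
Slice 2: Δl = 3.1/cos6.8° = 3.122 m; N'_2 = 149·cos6.8° − 15·3.122 = 101.1; c'Δl = 14.05; W sinα = 17.6
Slice 3: Δl = 2.1/cos14.5° = 2.169 m; N'_3 = 164·cos14.5° − 2·2.169 = 154.4; c'Δl = 9.76; W sinα = 41.1
Slice 4: Δl = 1.9/cos20.6° = 2.030 m; N'_4 = 184·cos20.6° − 45·2.030 = 80.9; c'Δl = 9.13; W sinα = 64.7
Slice 5: Δl = 2.7/cos27.9° = 3.055 m; N'_5 = 215·cos27.9° − 16·3.055 = 141.1; c'Δl = 13.75; W sinα = 100.6
Slice 6: Δl = 1.8/cos35.6° = 2.214 m; N'_6 = 99·cos35.6° − 14·2.214 = 49.5; c'Δl = 9.96; W sinα = 57.6
Slice 7: Δl = 2.5/cos43.8° = 3.464 m; N'_7 = 58·cos43.8° − 7·3.464 = 17.6; c'Δl = 15.59; W sinα = 40.1
Σc'Δl = 80.3 kN/m; ΣN' = 564.3 kN/m; ΣW sinα = 321.7 kN/m
Resisting = 80.3 + 564.3·tan30.9° = 80.3 + 337.7 = 418.1 kN/m
FS = 418.1 / 321.7 = 1.300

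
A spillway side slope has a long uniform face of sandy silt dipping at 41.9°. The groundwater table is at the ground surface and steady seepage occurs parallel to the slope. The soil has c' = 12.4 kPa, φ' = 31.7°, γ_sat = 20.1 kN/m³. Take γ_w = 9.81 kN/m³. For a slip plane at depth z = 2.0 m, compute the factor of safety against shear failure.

FS = 0.97

With seepage parallel to the slope and the water table at the surface, the effective normal stress on the slip plane uses the buoyant unit weight γ' = γ_sat − γ_w while the driving shear stress uses γ_sat:
FS = [c' + γ' z cos²β tanφ'] / [γ_sat z sinβ cosβ]
γ' = 20.1 − 9.81 = 10.29 kN/m³
Numerator = 12.4 + 10.29·2.0·cos²41.9°·tan31.7° = 12.4 + 10.29·2.0·0.5540·0.6176 = 19.442 kPa
Denominator = 20.1·2.0·sin41.9°·cos41.9° = 20.1·2.0·0.6678·0.7443 = 19.982 kPa
FS = 19.442 / 19.982 = 0.973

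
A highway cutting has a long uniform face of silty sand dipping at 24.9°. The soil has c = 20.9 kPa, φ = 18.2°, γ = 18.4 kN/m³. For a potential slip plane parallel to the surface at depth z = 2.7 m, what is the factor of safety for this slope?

FS = 1.81

For an infinite slope with a slip plane parallel to the surface (no pore pressure): FS = [c + γz cos²β tanφ] / [γz sinβ cosβ].
γz = 18.4·2.7 = 49.68 kN/m²
Numerator = 20.9 + 49.68·cos²24.9°·tan18.2° = 20.9 + 49.68·0.8227·0.3288 = 34.338 kPa
Denominator = 49.68·sin24.9°·cos24.9° = 49.68·0.4210·0.9070 = 18.973 kPa
FS = 34.338 / 18.973 = 1.810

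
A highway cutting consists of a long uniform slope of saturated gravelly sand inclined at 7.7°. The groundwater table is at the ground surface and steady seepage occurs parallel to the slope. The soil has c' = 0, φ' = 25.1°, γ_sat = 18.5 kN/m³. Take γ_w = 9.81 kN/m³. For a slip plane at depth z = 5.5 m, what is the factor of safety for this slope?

With seepage parallel to the slope and the water table at the surface, the effective normal stress on the slip plane uses the buoyant unit weight γ' = γ_sat − γ_w while the driving shear stress uses γ_sat:
FS = [c' + γ' z cos²β tanφ'] / [γ_sat z sinβ cosβ]
(For c' = 0 this reduces to FS = (γ'/γ_sat)·tanφ'/tanβ.)
γ' = 18.5 − 9.81 = 8.69 kN/m³
Numerator = 0.0 + 8.69·5.5·cos²7.7°·tan25.1° = 0.0 + 8.69·5.5·0.9820·0.4684 = 21.987 kPa
Denominator = 18.5·5.5·sin7.7°·cos7.7° = 18.5·5.5·0.1340·0.9910 = 13.510 kPa
FS = 21.987 / 13.510 = 1.627

FS = 1.63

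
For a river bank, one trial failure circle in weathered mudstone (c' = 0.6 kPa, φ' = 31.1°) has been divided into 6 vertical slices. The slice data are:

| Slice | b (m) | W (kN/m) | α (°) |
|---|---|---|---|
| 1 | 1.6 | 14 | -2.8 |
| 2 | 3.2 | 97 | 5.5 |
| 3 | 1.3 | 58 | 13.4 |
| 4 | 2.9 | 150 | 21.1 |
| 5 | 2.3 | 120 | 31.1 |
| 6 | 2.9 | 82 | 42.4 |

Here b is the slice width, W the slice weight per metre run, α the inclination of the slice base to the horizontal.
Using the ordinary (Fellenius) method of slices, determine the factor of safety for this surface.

FS = 1.52

Ordinary method of slices: FS = Σ[c'·Δl_i + (W_i cosα_i)·tanφ'] / Σ W_i sinα_i, with Δl_i = b_i / cosα_i.
Slice 1: Δl = 1.6/cos(-2.8°) = 1.602 m; N'_1 = 14·cos(-2.8°) = 14.0; c'Δl = 0.96; W sinα = -0.7
Slice 2: Δl = 3.2/cos5.5° = 3.215 m; N'_2 = 97·cos5.5° = 96.6; c'Δl = 1.93; W sinα = 9.3
Slice 3: Δl = 1.3/cos13.4° = 1.336 m; N'_3 = 58·cos13.4° = 56.4; c'Δl = 0.80; W sinα = 13.4
Slice 4: Δl = 2.9/cos21.1° = 3.108 m; N'_4 = 150·cos21.1° = 139.9; c'Δl = 1.87; W sinα = 54.0
Slice 5: Δl = 2.3/cos31.1° = 2.686 m; N'_5 = 120·cos31.1° = 102.8; c'Δl = 1.61; W sinα = 62.0
Slice 6: Δl = 2.9/cos42.4° = 3.927 m; N'_6 = 82·cos42.4° = 60.6; c'Δl = 2.36; W sinα = 55.3
Σc'Δl = 9.5 kN/m; ΣN' = 470.2 kN/m; ΣW sinα = 193.3 kN/m
Resisting = 9.5 + 470.2·tan31.1° = 9.5 + 283.6 = 293.2 kN/m
FS = 293.2 / 193.3 = 1.516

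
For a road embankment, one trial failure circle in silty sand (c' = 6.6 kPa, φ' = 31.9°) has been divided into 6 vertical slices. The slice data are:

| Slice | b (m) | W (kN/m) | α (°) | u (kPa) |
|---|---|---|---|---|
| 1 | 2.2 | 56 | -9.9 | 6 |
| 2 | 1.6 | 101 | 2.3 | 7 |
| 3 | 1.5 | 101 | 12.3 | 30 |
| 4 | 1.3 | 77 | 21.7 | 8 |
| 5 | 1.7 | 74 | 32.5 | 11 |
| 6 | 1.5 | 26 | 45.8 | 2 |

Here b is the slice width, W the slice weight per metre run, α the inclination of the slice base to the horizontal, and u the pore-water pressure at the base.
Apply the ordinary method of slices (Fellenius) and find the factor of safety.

FS = 2.51

Ordinary method of slices: FS = Σ[c'·Δl_i + (W_i cosα_i − u_i·Δl_i)·tanφ'] / Σ W_i sinα_i, with Δl_i = b_i / cosα_i.
Slice 1: Δl = 2.2/cos(-9.9°) = 2.233 m; N'_1 = 56·cos(-9.9°) − 6·2.233 = 41.8; c'Δl = 14.74; W sinα = -9.6
Slice 2: Δl = 1.6/cos2.3° = 1.601 m; N'_2 = 101·cos2.3° − 7·1.601 = 89.7; c'Δl = 10.57; W sinα = 4.1
Slice 3: Δl = 1.5/cos12.3° = 1.535 m; N'_3 = 101·cos12.3° − 30·1.535 = 52.6; c'Δl = 10.13; W sinα = 21.5
Slice 4: Δl = 1.3/cos21.7° = 1.399 m; N'_4 = 77·cos21.7° − 8·1.399 = 60.3; c'Δl = 9.23; W sinα = 28.5
Slice 5: Δl = 1.7/cos32.5° = 2.016 m; N'_5 = 74·cos32.5° − 11·2.016 = 40.2; c'Δl = 13.30; W sinα = 39.8
Slice 6: Δl = 1.5/cos45.8° = 2.152 m; N'_6 = 26·cos45.8° − 2·2.152 = 13.8; c'Δl = 14.20; W sinα = 18.6
Σc'Δl = 72.2 kN/m; ΣN' = 298.5 kN/m; ΣW sinα = 102.8 kN/m
Resisting = 72.2 + 298.5·tan31.9° = 72.2 + 185.8 = 258.0 kN/m
FS = 258.0 / 102.8 = 2.509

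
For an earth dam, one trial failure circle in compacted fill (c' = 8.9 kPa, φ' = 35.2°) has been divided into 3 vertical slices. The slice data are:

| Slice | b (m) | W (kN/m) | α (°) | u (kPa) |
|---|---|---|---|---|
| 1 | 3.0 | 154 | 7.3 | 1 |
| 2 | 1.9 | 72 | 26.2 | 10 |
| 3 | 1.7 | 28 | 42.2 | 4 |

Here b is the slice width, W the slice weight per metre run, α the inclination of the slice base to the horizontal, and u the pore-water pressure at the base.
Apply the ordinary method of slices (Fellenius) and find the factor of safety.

FS = 3.00

Ordinary method of slices: FS = Σ[c'·Δl_i + (W_i cosα_i − u_i·Δl_i)·tanφ'] / Σ W_i sinα_i, with Δl_i = b_i / cosα_i.
Slice 1: Δl = 3.0/cos7.3° = 3.025 m; N'_1 = 154·cos7.3° − 1·3.025 = 149.7; c'Δl = 26.92; W sinα = 19.6
Slice 2: Δl = 1.9/cos26.2° = 2.118 m; N'_2 = 72·cos26.2° − 10·2.118 = 43.4; c'Δl = 18.85; W sinα = 31.8
Slice 3: Δl = 1.7/cos42.2° = 2.295 m; N'_3 = 28·cos42.2° − 4·2.295 = 11.6; c'Δl = 20.42; W sinα = 18.8
Σc'Δl = 66.2 kN/m; ΣN' = 204.7 kN/m; ΣW sinα = 70.2 kN/m
Resisting = 66.2 + 204.7·tan35.2° = 66.2 + 144.4 = 210.6 kN/m
FS = 210.6 / 70.2 = 3.002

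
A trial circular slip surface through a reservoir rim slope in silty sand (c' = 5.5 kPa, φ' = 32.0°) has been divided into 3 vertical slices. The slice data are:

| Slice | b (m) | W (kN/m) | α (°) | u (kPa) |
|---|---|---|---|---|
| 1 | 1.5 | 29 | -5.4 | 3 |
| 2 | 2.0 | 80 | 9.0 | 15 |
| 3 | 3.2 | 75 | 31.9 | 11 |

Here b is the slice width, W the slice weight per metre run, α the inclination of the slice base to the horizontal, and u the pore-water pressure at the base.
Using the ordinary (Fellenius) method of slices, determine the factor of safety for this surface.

Ordinary method of slices: FS = Σ[c'·Δl_i + (W_i cosα_i − u_i·Δl_i)·tanφ'] / Σ W_i sinα_i, with Δl_i = b_i / cosα_i.
Slice 1: Δl = 1.5/cos(-5.4°) = 1.507 m; N'_1 = 29·cos(-5.4°) − 3·1.507 = 24.4; c'Δl = 8.29; W sinα = -2.7
Slice 2: Δl = 2.0/cos9.0° = 2.025 m; N'_2 = 80·cos9.0° − 15·2.025 = 48.6; c'Δl = 11.14; W sinα = 12.5
Slice 3: Δl = 3.2/cos31.9° = 3.769 m; N'_3 = 75·cos31.9° − 11·3.769 = 22.2; c'Δl = 20.73; W sinα = 39.6
Σc'Δl = 40.2 kN/m; ΣN' = 95.2 kN/m; ΣW sinα = 49.4 kN/m
Resisting = 40.2 + 95.2·tan32.0° = 40.2 + 59.5 = 99.6 kN/m
FS = 99.6 / 49.4 = 2.016

FS = 2.02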